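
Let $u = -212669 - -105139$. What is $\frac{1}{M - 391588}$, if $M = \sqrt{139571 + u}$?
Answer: $- \frac{1}{391409} \approx -2.5549 \cdot 10^{-6}$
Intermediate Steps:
$u = -107530$ ($u = -212669 + 105139 = -107530$)
$M = 179$ ($M = \sqrt{139571 - 107530} = \sqrt{32041} = 179$)
$\frac{1}{M - 391588} = \frac{1}{179 - 391588} = \frac{1}{-391409} = - \frac{1}{391409}$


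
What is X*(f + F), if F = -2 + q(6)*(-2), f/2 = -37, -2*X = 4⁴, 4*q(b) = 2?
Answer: 9856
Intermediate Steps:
q(b) = ½ (q(b) = (¼)*2 = ½)
X = -128 (X = -½*4⁴ = -½*256 = -128)
f = -74 (f = 2*(-37) = -74)
F = -3 (F = -2 + (½)*(-2) = -2 - 1 = -3)
X*(f + F) = -128*(-74 - 3) = -128*(-77) = 9856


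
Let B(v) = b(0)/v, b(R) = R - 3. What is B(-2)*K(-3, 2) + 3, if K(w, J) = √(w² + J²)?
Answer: 3 + 3*√13/2 ≈ 8.4083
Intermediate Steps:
b(R) = -3 + R
B(v) = -3/v (B(v) = (-3 + 0)/v = -3/v)
K(w, J) = √(J² + w²)
B(-2)*K(-3, 2) + 3 = (-3/(-2))*√(2² + (-3)²) + 3 = (-3*(-½))*√(4 + 9) + 3 = 3*√13/2 + 3 = 3 + 3*√13/2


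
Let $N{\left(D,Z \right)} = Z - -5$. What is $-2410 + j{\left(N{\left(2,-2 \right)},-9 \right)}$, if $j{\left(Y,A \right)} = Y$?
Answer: $-2407$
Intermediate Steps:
$N{\left(D,Z \right)} = 5 + Z$ ($N{\left(D,Z \right)} = Z + 5 = 5 + Z$)
$-2410 + j{\left(N{\left(2,-2 \right)},-9 \right)} = -2410 + \left(5 - 2\right) = -2410 + 3 = -2407$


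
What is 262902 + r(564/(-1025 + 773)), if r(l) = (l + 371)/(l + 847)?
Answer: 1165972306/4435 ≈ 2.6290e+5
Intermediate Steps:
r(l) = (371 + l)/(847 + l)
262902 + r(564/(-1025 + 773)) = 262902 + (371 + 564/(-1025 + 773))/(847 + 564/(-1025 + 773)) = 262902 + (371 + 564/(-252))/(847 + 564/(-252)) = 262902 + (371 + 564*(-1/252))/(847 + 564*(-1/252)) = 262902 + (371 - 47/21)/(847 - 47/21) = 262902 + (7744/21)/(17740/21) = 262902 + (21/17740)*(7744/21) = 262902 + 1936/4435 = 1165972306/4435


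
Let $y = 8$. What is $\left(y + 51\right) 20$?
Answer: $1180$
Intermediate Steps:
$\left(y + 51\right) 20 = \left(8 + 51\right) 20 = 59 \cdot 20 = 1180$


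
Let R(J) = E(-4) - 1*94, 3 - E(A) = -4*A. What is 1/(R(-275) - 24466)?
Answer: -1/24573 ≈ -4.0695e-5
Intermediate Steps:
E(A) = 3 + 4*A (E(A) = 3 - (-4)*A = 3 + 4*A)
R(J) = -107 (R(J) = (3 + 4*(-4)) - 1*94 = (3 - 16) - 94 = -13 - 94 = -107)
1/(R(-275) - 24466) = 1/(-107 - 24466) = 1/(-24573) = -1/24573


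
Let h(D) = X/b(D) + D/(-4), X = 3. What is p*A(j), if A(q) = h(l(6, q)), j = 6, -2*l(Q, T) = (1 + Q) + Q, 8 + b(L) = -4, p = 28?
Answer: 77/2 ≈ 38.500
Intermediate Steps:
b(L) = -12 (b(L) = -8 - 4 = -12)
l(Q, T) = -1/2 - Q (l(Q, T) = -((1 + Q) + Q)/2 = -(1 + 2*Q)/2 = -1/2 - Q)
h(D) = -1/4 - D/4 (h(D) = 3/(-12) + D/(-4) = 3*(-1/12) + D*(-1/4) = -1/4 - D/4)
A(q) = 11/8 (A(q) = -1/4 - (-1/2 - 1*6)/4 = -1/4 - (-1/2 - 6)/4 = -1/4 - 1/4*(-13/2) = -1/4 + 13/8 = 11/8)
p*A(j) = 28*(11/8) = 77/2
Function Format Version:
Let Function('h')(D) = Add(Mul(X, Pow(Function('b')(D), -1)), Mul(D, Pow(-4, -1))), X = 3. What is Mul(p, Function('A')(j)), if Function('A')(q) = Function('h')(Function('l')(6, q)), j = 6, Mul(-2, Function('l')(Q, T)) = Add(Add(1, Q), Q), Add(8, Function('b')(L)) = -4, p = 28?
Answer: Rational(77, 2) ≈ 38.500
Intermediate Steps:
Function('b')(L) = -12 (Function('b')(L) = Add(-8, -4) = -12)
Function('l')(Q, T) = Add(Rational(-1, 2), Mul(-1, Q)) (Function('l')(Q, T) = Mul(Rational(-1, 2), Add(Add(1, Q), Q)) = Mul(Rational(-1, 2), Add(1, Mul(2, Q))) = Add(Rational(-1, 2), Mul(-1, Q)))
Function('h')(D) = Add(Rational(-1, 4), Mul(Rational(-1, 4), D)) (Function('h')(D) = Add(Mul(3, Pow(-12, -1)), Mul(D, Pow(-4, -1))) = Add(Mul(3, Rational(-1, 12)), Mul(D, Rational(-1, 4))) = Add(Rational(-1, 4), Mul(Rational(-1, 4), D)))
Function('A')(q) = Rational(11, 8) (Function('A')(q) = Add(Rational(-1, 4), Mul(Rational(-1, 4), Add(Rational(-1, 2), Mul(-1, 6)))) = Add(Rational(-1, 4), Mul(Rational(-1, 4), Add(Rational(-1, 2), -6))) = Add(Rational(-1, 4), Mul(Rational(-1, 4), Rational(-13, 2))) = Add(Rational(-1, 4), Rational(13, 8)) = Rational(11, 8))
Mul(p, Function('A')(j)) = Mul(28, Rational(11, 8)) = Rational(77, 2)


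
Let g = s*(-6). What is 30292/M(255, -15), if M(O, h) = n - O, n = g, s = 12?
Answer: -30292/327 ≈ -92.636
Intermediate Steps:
g = -72 (g = 12*(-6) = -72)
n = -72
M(O, h) = -72 - O
30292/M(255, -15) = 30292/(-72 - 1*255) = 30292/(-72 - 255) = 30292/(-327) = 30292*(-1/327) = -30292/327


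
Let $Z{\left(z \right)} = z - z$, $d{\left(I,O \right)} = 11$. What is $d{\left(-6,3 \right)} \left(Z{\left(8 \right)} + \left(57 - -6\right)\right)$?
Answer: $693$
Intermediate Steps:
$Z{\left(z \right)} = 0$
$d{\left(-6,3 \right)} \left(Z{\left(8 \right)} + \left(57 - -6\right)\right) = 11 \left(0 + \left(57 - -6\right)\right) = 11 \left(0 + \left(57 + 6\right)\right) = 11 \left(0 + 63\right) = 11 \cdot 63 = 693$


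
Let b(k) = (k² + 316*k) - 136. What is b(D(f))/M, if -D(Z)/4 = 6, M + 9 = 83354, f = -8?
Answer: -7144/83345 ≈ -0.085716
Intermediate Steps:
M = 83345 (M = -9 + 83354 = 83345)
D(Z) = -24 (D(Z) = -4*6 = -24)
b(k) = -136 + k² + 316*k
b(D(f))/M = (-136 + (-24)² + 316*(-24))/83345 = (-136 + 576 - 7584)*(1/83345) = -7144*1/83345 = -7144/83345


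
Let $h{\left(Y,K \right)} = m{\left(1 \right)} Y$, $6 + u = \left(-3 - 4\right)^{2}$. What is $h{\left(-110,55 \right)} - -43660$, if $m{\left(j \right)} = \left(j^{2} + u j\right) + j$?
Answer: $38710$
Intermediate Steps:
$u = 43$ ($u = -6 + \left(-3 - 4\right)^{2} = -6 + \left(-7\right)^{2} = -6 + 49 = 43$)
$m{\left(j \right)} = j^{2} + 44 j$ ($m{\left(j \right)} = \left(j^{2} + 43 j\right) + j = j^{2} + 44 j$)
$h{\left(Y,K \right)} = 45 Y$ ($h{\left(Y,K \right)} = 1 \left(44 + 1\right) Y = 1 \cdot 45 Y = 45 Y$)
$h{\left(-110,55 \right)} - -43660 = 45 \left(-110\right) - -43660 = -4950 + 43660 = 38710$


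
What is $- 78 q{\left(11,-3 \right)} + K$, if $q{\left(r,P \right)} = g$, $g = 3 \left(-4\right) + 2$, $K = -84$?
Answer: $696$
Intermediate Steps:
$g = -10$ ($g = -12 + 2 = -10$)
$q{\left(r,P \right)} = -10$
$- 78 q{\left(11,-3 \right)} + K = \left(-78\right) \left(-10\right) - 84 = 780 - 84 = 696$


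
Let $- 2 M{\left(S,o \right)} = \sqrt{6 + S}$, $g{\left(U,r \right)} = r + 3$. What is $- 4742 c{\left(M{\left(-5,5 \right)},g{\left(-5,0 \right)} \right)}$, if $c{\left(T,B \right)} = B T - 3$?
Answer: $21339$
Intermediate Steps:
$g{\left(U,r \right)} = 3 + r$
$M{\left(S,o \right)} = - \frac{\sqrt{6 + S}}{2}$
$c{\left(T,B \right)} = -3 + B T$
$- 4742 c{\left(M{\left(-5,5 \right)},g{\left(-5,0 \right)} \right)} = - 4742 \left(-3 + \left(3 + 0\right) \left(- \frac{\sqrt{6 - 5}}{2}\right)\right) = - 4742 \left(-3 + 3 \left(- \frac{\sqrt{1}}{2}\right)\right) = - 4742 \left(-3 + 3 \left(\left(- \frac{1}{2}\right) 1\right)\right) = - 4742 \left(-3 + 3 \left(- \frac{1}{2}\right)\right) = - 4742 \left(-3 - \frac{3}{2}\right) = \left(-4742\right) \left(- \frac{9}{2}\right) = 21339$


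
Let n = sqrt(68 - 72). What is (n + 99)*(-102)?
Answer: -10098 - 204*I ≈ -10098.0 - 204.0*I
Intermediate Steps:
n = 2*I (n = sqrt(-4) = 2*I ≈ 2.0*I)
(n + 99)*(-102) = (2*I + 99)*(-102) = (99 + 2*I)*(-102) = -10098 - 204*I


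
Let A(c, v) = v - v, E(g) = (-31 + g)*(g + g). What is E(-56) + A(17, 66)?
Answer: 9744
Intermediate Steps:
E(g) = 2*g*(-31 + g) (E(g) = (-31 + g)*(2*g) = 2*g*(-31 + g))
A(c, v) = 0
E(-56) + A(17, 66) = 2*(-56)*(-31 - 56) + 0 = 2*(-56)*(-87) + 0 = 9744 + 0 = 9744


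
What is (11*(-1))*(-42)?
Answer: 462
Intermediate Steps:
(11*(-1))*(-42) = -11*(-42) = 462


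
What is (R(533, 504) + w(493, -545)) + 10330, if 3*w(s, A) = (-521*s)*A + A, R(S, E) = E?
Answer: 140016842/3 ≈ 4.6672e+7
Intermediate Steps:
w(s, A) = A/3 - 521*A*s/3 (w(s, A) = ((-521*s)*A + A)/3 = (-521*A*s + A)/3 = (A - 521*A*s)/3 = A/3 - 521*A*s/3)
(R(533, 504) + w(493, -545)) + 10330 = (504 + (⅓)*(-545)*(1 - 521*493)) + 10330 = (504 + (⅓)*(-545)*(1 - 256853)) + 10330 = (504 + (⅓)*(-545)*(-256852)) + 10330 = (504 + 139984340/3) + 10330 = 139985852/3 + 10330 = 140016842/3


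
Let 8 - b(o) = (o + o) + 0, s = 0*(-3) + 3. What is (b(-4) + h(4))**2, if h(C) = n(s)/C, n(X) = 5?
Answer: 4761/16 ≈ 297.56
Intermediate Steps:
s = 3 (s = 0 + 3 = 3)
b(o) = 8 - 2*o (b(o) = 8 - ((o + o) + 0) = 8 - (2*o + 0) = 8 - 2*o)
h(C) = 5/C
(b(-4) + h(4))**2 = ((8 - 2*(-4)) + 5/4)**2 = ((8 + 8) + 5*(1/4))**2 = (16 + 5/4)**2 = (69/4)**2 = 4761/16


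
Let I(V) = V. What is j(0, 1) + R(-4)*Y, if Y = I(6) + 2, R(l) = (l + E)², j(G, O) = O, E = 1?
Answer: 73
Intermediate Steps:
R(l) = (1 + l)² (R(l) = (l + 1)² = (1 + l)²)
Y = 8 (Y = 6 + 2 = 8)
j(0, 1) + R(-4)*Y = 1 + (1 - 4)²*8 = 1 + (-3)²*8 = 1 + 9*8 = 1 + 72 = 73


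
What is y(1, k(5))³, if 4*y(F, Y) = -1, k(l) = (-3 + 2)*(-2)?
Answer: -1/64 ≈ -0.015625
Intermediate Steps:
k(l) = 2 (k(l) = -1*(-2) = 2)
y(F, Y) = -¼ (y(F, Y) = (¼)*(-1) = -¼)
y(1, k(5))³ = (-¼)³ = -1/64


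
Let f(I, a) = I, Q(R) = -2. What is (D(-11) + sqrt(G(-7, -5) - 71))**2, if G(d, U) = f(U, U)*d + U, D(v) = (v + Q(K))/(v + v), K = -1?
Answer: -19675/484 + 13*I*sqrt(41)/11 ≈ -40.651 + 7.5673*I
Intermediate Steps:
D(v) = (-2 + v)/(2*v) (D(v) = (v - 2)/(v + v) = (-2 + v)/((2*v)) = (-2 + v)*(1/(2*v)) = (-2 + v)/(2*v))
G(d, U) = U + U*d (G(d, U) = U*d + U = U + U*d)
(D(-11) + sqrt(G(-7, -5) - 71))**2 = ((1/2)*(-2 - 11)/(-11) + sqrt(-5*(1 - 7) - 71))**2 = ((1/2)*(-1/11)*(-13) + sqrt(-5*(-6) - 71))**2 = (13/22 + sqrt(30 - 71))**2 = (13/22 + sqrt(-41))**2 = (13/22 + I*sqrt(41))**2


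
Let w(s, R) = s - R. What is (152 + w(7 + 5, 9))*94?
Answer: 14570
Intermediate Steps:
(152 + w(7 + 5, 9))*94 = (152 + ((7 + 5) - 1*9))*94 = (152 + (12 - 9))*94 = (152 + 3)*94 = 155*94 = 14570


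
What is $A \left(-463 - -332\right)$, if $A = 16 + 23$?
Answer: $-5109$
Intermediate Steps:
$A = 39$
$A \left(-463 - -332\right) = 39 \left(-463 - -332\right) = 39 \left(-463 + 332\right) = 39 \left(-131\right) = -5109$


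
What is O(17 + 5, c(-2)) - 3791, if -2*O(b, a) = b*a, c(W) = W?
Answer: -3769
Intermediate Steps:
O(b, a) = -a*b/2 (O(b, a) = -b*a/2 = -a*b/2)
O(17 + 5, c(-2)) - 3791 = -½*(-2)*(17 + 5) - 3791 = -½*(-2)*22 - 3791 = 22 - 3791 = -3769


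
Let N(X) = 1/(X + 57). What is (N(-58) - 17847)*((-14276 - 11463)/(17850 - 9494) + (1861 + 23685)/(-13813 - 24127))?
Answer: 1327445040158/19814165 ≈ 66995.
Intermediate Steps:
N(X) = 1/(57 + X)
(N(-58) - 17847)*((-14276 - 11463)/(17850 - 9494) + (1861 + 23685)/(-13813 - 24127)) = (1/(57 - 58) - 17847)*((-14276 - 11463)/(17850 - 9494) + (1861 + 23685)/(-13813 - 24127)) = (1/(-1) - 17847)*(-25739/8356 + 25546/(-37940)) = (-1 - 17847)*(-25739*1/8356 + 25546*(-1/37940)) = -17848*(-25739/8356 - 12773/18970) = -17848*(-297500009/79256660) = 1327445040158/19814165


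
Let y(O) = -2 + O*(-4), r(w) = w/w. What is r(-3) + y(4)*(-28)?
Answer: 505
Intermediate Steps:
r(w) = 1
y(O) = -2 - 4*O
r(-3) + y(4)*(-28) = 1 + (-2 - 4*4)*(-28) = 1 + (-2 - 16)*(-28) = 1 - 18*(-28) = 1 + 504 = 505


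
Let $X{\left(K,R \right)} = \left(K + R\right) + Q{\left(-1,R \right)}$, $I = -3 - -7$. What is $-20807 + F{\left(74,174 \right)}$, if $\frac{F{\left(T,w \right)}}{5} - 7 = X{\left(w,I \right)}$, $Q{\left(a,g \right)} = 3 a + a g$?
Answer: $-19917$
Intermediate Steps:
$I = 4$ ($I = -3 + 7 = 4$)
$X{\left(K,R \right)} = -3 + K$ ($X{\left(K,R \right)} = \left(K + R\right) - \left(3 + R\right) = -3 + K$)
$F{\left(T,w \right)} = 20 + 5 w$ ($F{\left(T,w \right)} = 35 + 5 \left(-3 + w\right) = 35 + \left(-15 + 5 w\right) = 20 + 5 w$)
$-20807 + F{\left(74,174 \right)} = -20807 + \left(20 + 5 \cdot 174\right) = -20807 + \left(20 + 870\right) = -20807 + 890 = -19917$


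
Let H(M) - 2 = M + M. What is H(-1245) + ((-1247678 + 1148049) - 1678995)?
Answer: -1781112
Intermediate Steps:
H(M) = 2 + 2*M (H(M) = 2 + (M + M) = 2 + 2*M)
H(-1245) + ((-1247678 + 1148049) - 1678995) = (2 + 2*(-1245)) + ((-1247678 + 1148049) - 1678995) = (2 - 2490) + (-99629 - 1678995) = -2488 - 1778624 = -1781112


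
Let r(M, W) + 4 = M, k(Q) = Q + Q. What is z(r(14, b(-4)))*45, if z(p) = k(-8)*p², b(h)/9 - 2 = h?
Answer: -72000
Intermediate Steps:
k(Q) = 2*Q
b(h) = 18 + 9*h
r(M, W) = -4 + M
z(p) = -16*p² (z(p) = (2*(-8))*p² = -16*p²)
z(r(14, b(-4)))*45 = -16*(-4 + 14)²*45 = -16*10²*45 = -16*100*45 = -1600*45 = -72000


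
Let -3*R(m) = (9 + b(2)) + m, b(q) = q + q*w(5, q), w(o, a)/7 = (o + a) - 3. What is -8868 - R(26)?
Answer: -8837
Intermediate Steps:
w(o, a) = -21 + 7*a + 7*o (w(o, a) = 7*((o + a) - 3) = 7*((a + o) - 3) = 7*(-3 + a + o) = -21 + 7*a + 7*o)
b(q) = q + q*(14 + 7*q) (b(q) = q + q*(-21 + 7*q + 7*5) = q + q*(-21 + 7*q + 35) = q + q*(14 + 7*q))
R(m) = -67/3 - m/3 (R(m) = -((9 + 2*(15 + 7*2)) + m)/3 = -((9 + 2*(15 + 14)) + m)/3 = -((9 + 2*29) + m)/3 = -((9 + 58) + m)/3 = -(67 + m)/3 = -67/3 - m/3)
-8868 - R(26) = -8868 - (-67/3 - ⅓*26) = -8868 - (-67/3 - 26/3) = -8868 - 1*(-31) = -8868 + 31 = -8837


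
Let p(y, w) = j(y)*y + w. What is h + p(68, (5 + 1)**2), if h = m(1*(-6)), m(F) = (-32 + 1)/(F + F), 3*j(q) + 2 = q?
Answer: 18415/12 ≈ 1534.6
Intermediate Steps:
j(q) = -2/3 + q/3
m(F) = -31/(2*F) (m(F) = -31*1/(2*F) = -31/(2*F))
h = 31/12 (h = -31/(2*(1*(-6))) = -31/2/(-6) = -31/2*(-1/6) = 31/12 ≈ 2.5833)
p(y, w) = w + y*(-2/3 + y/3) (p(y, w) = (-2/3 + y/3)*y + w = y*(-2/3 + y/3) + w = w + y*(-2/3 + y/3))
h + p(68, (5 + 1)**2) = 31/12 + ((5 + 1)**2 + (1/3)*68*(-2 + 68)) = 31/12 + (6**2 + (1/3)*68*66) = 31/12 + (36 + 1496) = 31/12 + 1532 = 18415/12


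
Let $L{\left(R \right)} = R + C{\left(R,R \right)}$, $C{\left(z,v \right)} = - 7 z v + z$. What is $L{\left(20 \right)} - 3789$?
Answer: $-6549$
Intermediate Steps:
$C{\left(z,v \right)} = z - 7 v z$ ($C{\left(z,v \right)} = - 7 v z + z = z - 7 v z$)
$L{\left(R \right)} = R + R \left(1 - 7 R\right)$
$L{\left(20 \right)} - 3789 = 20 \left(2 - 140\right) - 3789 = 20 \left(-138\right) - 3789 = -2760 - 3789 = -6549$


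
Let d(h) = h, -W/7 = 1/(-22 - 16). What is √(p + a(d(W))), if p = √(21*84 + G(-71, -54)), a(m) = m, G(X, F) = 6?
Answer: √(266 + 1444*√1770)/38 ≈ 6.5004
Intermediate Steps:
W = 7/38 (W = -7/(-22 - 16) = -7/(-38) = -7*(-1/38) = 7/38 ≈ 0.18421)
p = √1770 (p = √(21*84 + 6) = √(1764 + 6) = √1770 ≈ 42.071)
√(p + a(d(W))) = √(√1770 + 7/38) = √(7/38 + √1770)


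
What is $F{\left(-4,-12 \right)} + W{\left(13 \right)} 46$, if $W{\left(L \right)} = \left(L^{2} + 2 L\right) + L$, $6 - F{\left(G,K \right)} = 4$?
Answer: $9570$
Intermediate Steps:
$F{\left(G,K \right)} = 2$ ($F{\left(G,K \right)} = 6 - 4 = 2$)
$W{\left(L \right)} = L^{2} + 3 L$
$F{\left(-4,-12 \right)} + W{\left(13 \right)} 46 = 2 + 13 \left(3 + 13\right) 46 = 2 + 13 \cdot 16 \cdot 46 = 2 + 208 \cdot 46 = 2 + 9568 = 9570$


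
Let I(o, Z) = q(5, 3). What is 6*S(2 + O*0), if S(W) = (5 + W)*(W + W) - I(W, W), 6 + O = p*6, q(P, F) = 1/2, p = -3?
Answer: 165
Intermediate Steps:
q(P, F) = ½ (q(P, F) = 1*(½) = ½)
I(o, Z) = ½
O = -24 (O = -6 - 3*6 = -6 - 18 = -24)
S(W) = -½ + 2*W*(5 + W) (S(W) = (5 + W)*(W + W) - 1*½ = (5 + W)*(2*W) - ½ = 2*W*(5 + W) - ½ = -½ + 2*W*(5 + W))
6*S(2 + O*0) = 6*(-½ + 2*(2 - 24*0)² + 10*(2 - 24*0)) = 6*(-½ + 2*(2 + 0)² + 10*(2 + 0)) = 6*(-½ + 2*2² + 10*2) = 6*(-½ + 2*4 + 20) = 6*(-½ + 8 + 20) = 6*(55/2) = 165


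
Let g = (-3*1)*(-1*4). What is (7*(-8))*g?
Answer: -672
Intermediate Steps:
g = 12 (g = -3*(-4) = 12)
(7*(-8))*g = (7*(-8))*12 = -56*12 = -672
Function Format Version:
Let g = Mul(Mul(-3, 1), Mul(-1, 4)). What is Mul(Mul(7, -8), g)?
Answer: -672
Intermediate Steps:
g = 12 (g = Mul(-3, -4) = 12)
Mul(Mul(7, -8), g) = Mul(Mul(7, -8), 12) = Mul(-56, 12) = -672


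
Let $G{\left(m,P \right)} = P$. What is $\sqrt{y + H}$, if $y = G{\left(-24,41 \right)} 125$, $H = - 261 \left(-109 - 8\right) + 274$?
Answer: $4 \sqrt{2246} \approx 189.57$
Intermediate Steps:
$H = 30811$ ($H = - 261 \left(-109 - 8\right) + 274 = \left(-261\right) \left(-117\right) + 274 = 30537 + 274 = 30811$)
$y = 5125$ ($y = 41 \cdot 125 = 5125$)
$\sqrt{y + H} = \sqrt{5125 + 30811} = \sqrt{35936} = 4 \sqrt{2246}$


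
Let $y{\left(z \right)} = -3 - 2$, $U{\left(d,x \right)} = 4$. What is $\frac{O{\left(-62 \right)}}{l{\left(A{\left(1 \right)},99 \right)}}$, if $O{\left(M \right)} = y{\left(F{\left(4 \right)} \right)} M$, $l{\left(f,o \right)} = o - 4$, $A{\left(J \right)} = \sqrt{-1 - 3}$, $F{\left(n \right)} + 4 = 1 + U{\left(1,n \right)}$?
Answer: $\frac{62}{19} \approx 3.2632$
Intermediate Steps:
$F{\left(n \right)} = 1$ ($F{\left(n \right)} = -4 + \left(1 + 4\right) = -4 + 5 = 1$)
$A{\left(J \right)} = 2 i$ ($A{\left(J \right)} = \sqrt{-1 - 3} = \sqrt{-4} = 2 i$)
$y{\left(z \right)} = -5$
$l{\left(f,o \right)} = -4 + o$
$O{\left(M \right)} = - 5 M$
$\frac{O{\left(-62 \right)}}{l{\left(A{\left(1 \right)},99 \right)}} = \frac{\left(-5\right) \left(-62\right)}{-4 + 99} = \frac{310}{95} = 310 \cdot \frac{1}{95} = \frac{62}{19}$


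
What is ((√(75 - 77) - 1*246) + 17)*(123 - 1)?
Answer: -27938 + 122*I*√2 ≈ -27938.0 + 172.53*I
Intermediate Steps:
((√(75 - 77) - 1*246) + 17)*(123 - 1) = ((√(-2) - 246) + 17)*122 = ((I*√2 - 246) + 17)*122 = ((-246 + I*√2) + 17)*122 = (-229 + I*√2)*122 = -27938 + 122*I*√2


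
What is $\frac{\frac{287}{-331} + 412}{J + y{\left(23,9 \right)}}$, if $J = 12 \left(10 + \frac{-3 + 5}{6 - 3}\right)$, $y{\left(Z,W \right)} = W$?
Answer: $\frac{136085}{45347} \approx 3.001$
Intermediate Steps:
$J = 128$ ($J = 12 \left(10 + \frac{2}{3}\right) = 12 \cdot \frac{32}{3} = 128$)
$\frac{\frac{287}{-331} + 412}{J + y{\left(23,9 \right)}} = \frac{\frac{287}{-331} + 412}{128 + 9} = \frac{287 \left(- \frac{1}{331}\right) + 412}{137} = \left(- \frac{287}{331} + 412\right) \frac{1}{137} = \frac{136085}{331} \cdot \frac{1}{137} = \frac{136085}{45347}$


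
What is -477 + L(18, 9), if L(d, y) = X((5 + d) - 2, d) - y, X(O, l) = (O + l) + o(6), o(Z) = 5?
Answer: -442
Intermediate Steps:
X(O, l) = 5 + O + l (X(O, l) = (O + l) + 5 = 5 + O + l)
L(d, y) = 8 - y + 2*d (L(d, y) = (5 + ((5 + d) - 2) + d) - y = (5 + (3 + d) + d) - y = (8 + 2*d) - y = 8 - y + 2*d)
-477 + L(18, 9) = -477 + (8 - 1*9 + 2*18) = -477 + (8 - 9 + 36) = -477 + 35 = -442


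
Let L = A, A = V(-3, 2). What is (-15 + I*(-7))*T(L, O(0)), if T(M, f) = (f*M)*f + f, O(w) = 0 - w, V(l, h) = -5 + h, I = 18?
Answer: 0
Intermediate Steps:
A = -3 (A = -5 + 2 = -3)
O(w) = -w
L = -3
T(M, f) = f + M*f**2 (T(M, f) = (M*f)*f + f = M*f**2 + f = f + M*f**2)
(-15 + I*(-7))*T(L, O(0)) = (-15 + 18*(-7))*((-1*0)*(1 - (-3)*0)) = (-15 - 126)*(0*(1 - 3*0)) = -0*(1 + 0) = -0 = -141*0 = 0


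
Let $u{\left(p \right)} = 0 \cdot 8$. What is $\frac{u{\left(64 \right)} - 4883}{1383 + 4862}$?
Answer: $- \frac{4883}{6245} \approx -0.78191$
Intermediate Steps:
$u{\left(p \right)} = 0$
$\frac{u{\left(64 \right)} - 4883}{1383 + 4862} = \frac{0 - 4883}{1383 + 4862} = - \frac{4883}{6245}$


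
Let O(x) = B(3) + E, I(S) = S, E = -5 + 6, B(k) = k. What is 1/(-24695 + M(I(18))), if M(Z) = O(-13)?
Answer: -1/24691 ≈ -4.0501e-5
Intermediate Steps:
E = 1
O(x) = 4 (O(x) = 3 + 1 = 4)
M(Z) = 4
1/(-24695 + M(I(18))) = 1/(-24695 + 4) = 1/(-24691) = -1/24691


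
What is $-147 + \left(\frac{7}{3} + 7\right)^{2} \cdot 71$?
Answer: $\frac{54341}{9} \approx 6037.9$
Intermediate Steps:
$-147 + \left(\frac{7}{3} + 7\right)^{2} \cdot 71 = -147 + \left(\frac{28}{3}\right)^{2} \cdot 71 = -147 + \frac{784}{9} \cdot 71 = -147 + \frac{55664}{9} = \frac{54341}{9}$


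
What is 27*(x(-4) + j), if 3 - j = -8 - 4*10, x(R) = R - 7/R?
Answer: 5265/4 ≈ 1316.3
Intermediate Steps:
j = 51 (j = 3 - (-8 - 4*10) = 3 - (-8 - 40) = 3 - 1*(-48) = 3 + 48 = 51)
27*(x(-4) + j) = 27*((-4 - 7/(-4)) + 51) = 27*((-4 - 7*(-1/4)) + 51) = 27*((-4 + 7/4) + 51) = 27*(-9/4 + 51) = 27*(195/4) = 5265/4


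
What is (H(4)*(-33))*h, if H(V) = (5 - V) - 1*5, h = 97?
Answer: 12804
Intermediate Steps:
H(V) = -V (H(V) = (5 - V) - 5 = -V)
(H(4)*(-33))*h = (-1*4*(-33))*97 = -4*(-33)*97 = 132*97 = 12804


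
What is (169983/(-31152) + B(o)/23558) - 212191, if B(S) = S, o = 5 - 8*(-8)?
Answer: -2359492153877/11119376 ≈ -2.1220e+5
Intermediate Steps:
o = 69 (o = 5 + 64 = 69)
(169983/(-31152) + B(o)/23558) - 212191 = (169983/(-31152) + 69/23558) - 212191 = (169983*(-1/31152) + 69*(1/23558)) - 212191 = (-5151/944 + 69/23558) - 212191 = -60641061/11119376 - 212191 = -2359492153877/11119376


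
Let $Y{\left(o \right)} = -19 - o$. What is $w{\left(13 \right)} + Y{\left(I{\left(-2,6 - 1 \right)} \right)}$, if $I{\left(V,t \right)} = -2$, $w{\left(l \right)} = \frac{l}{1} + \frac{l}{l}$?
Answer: $-3$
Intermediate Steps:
$w{\left(l \right)} = 1 + l$ ($w{\left(l \right)} = l 1 + 1 = l + 1 = 1 + l$)
$w{\left(13 \right)} + Y{\left(I{\left(-2,6 - 1 \right)} \right)} = \left(1 + 13\right) - 17 = 14 + \left(-19 + 2\right) = 14 - 17 = -3$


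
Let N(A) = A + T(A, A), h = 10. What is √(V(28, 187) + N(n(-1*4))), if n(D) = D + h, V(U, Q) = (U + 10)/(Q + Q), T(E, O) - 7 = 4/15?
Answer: √105181890/2805 ≈ 3.6563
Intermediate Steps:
T(E, O) = 109/15 (T(E, O) = 7 + 4/15 = 109/15)
V(U, Q) = (10 + U)/(2*Q) (V(U, Q) = (10 + U)/((2*Q)) = (10 + U)*(1/(2*Q)) = (10 + U)/(2*Q))
n(D) = 10 + D (n(D) = D + 10 = 10 + D)
N(A) = 109/15 + A (N(A) = A + 109/15 = 109/15 + A)
√(V(28, 187) + N(n(-1*4))) = √((½)*(10 + 28)/187 + (109/15 + (10 - 1*4))) = √((½)*(1/187)*38 + (109/15 + (10 - 4))) = √(19/187 + (109/15 + 6)) = √(19/187 + 199/15) = √(37498/2805) = √105181890/2805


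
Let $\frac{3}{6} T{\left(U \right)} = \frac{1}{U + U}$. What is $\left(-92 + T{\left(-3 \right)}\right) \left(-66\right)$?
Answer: $6094$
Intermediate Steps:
$T{\left(U \right)} = \frac{1}{U}$ ($T{\left(U \right)} = \frac{2}{U + U} = \frac{2}{2 U} = 2 \frac{1}{2 U} = \frac{1}{U}$)
$\left(-92 + T{\left(-3 \right)}\right) \left(-66\right) = \left(-92 + \frac{1}{-3}\right) \left(-66\right) = \left(-92 - \frac{1}{3}\right) \left(-66\right) = \left(- \frac{277}{3}\right) \left(-66\right) = 6094$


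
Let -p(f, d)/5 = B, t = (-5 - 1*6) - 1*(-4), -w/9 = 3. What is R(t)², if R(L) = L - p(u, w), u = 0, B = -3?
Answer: 484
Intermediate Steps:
w = -27 (w = -9*3 = -27)
t = -7 (t = (-5 - 6) + 4 = -11 + 4 = -7)
p(f, d) = 15 (p(f, d) = -5*(-3) = 15)
R(L) = -15 + L (R(L) = L - 1*15 = L - 15 = -15 + L)
R(t)² = (-15 - 7)² = (-22)² = 484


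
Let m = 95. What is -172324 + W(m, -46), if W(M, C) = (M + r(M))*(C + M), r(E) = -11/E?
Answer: -15929094/95 ≈ -1.6767e+5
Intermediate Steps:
W(M, C) = (C + M)*(M - 11/M) (W(M, C) = (M - 11/M)*(C + M) = (C + M)*(M - 11/M))
-172324 + W(m, -46) = -172324 + (-11 + 95**2 - 46*95 - 11*(-46)/95) = -172324 + (-11 + 9025 - 4370 - 11*(-46)*1/95) = -172324 + (-11 + 9025 - 4370 + 506/95) = -172324 + 441686/95 = -15929094/95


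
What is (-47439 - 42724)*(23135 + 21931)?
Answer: -4063285758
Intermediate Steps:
(-47439 - 42724)*(23135 + 21931) = -90163*45066 = -4063285758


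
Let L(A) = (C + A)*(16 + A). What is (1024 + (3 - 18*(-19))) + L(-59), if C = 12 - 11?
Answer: 3863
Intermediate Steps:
C = 1
L(A) = (1 + A)*(16 + A)
(1024 + (3 - 18*(-19))) + L(-59) = (1024 + (3 - 18*(-19))) + (16 + (-59)**2 + 17*(-59)) = (1024 + (3 + 342)) + (16 + 3481 - 1003) = (1024 + 345) + 2494 = 1369 + 2494 = 3863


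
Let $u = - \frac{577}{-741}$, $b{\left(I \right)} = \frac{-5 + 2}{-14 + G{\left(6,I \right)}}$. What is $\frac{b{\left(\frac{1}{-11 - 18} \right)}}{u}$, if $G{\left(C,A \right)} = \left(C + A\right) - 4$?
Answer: $\frac{64467}{201373} \approx 0.32014$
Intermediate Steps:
$G{\left(C,A \right)} = -4 + A + C$ ($G{\left(C,A \right)} = \left(A + C\right) - 4 = -4 + A + C$)
$b{\left(I \right)} = - \frac{3}{-12 + I}$ ($b{\left(I \right)} = \frac{-5 + 2}{-14 + \left(-4 + I + 6\right)} = - \frac{3}{-14 + \left(2 + I\right)} = - \frac{3}{-12 + I}$)
$u = \frac{577}{741}$ ($u = \left(-577\right) \left(- \frac{1}{741}\right) = \frac{577}{741} \approx 0.77868$)
$\frac{b{\left(\frac{1}{-11 - 18} \right)}}{u} = \frac{\left(-3\right) \frac{1}{-12 + \frac{1}{-11 - 18}}}{\frac{577}{741}} = - \frac{3}{-12 + \frac{1}{-29}} \cdot \frac{741}{577} = - \frac{3}{-12 - \frac{1}{29}} \cdot \frac{741}{577} = - \frac{3}{- \frac{349}{29}} \cdot \frac{741}{577} = \left(-3\right) \left(- \frac{29}{349}\right) \frac{741}{577} = \frac{87}{349} \cdot \frac{741}{577} = \frac{64467}{201373}$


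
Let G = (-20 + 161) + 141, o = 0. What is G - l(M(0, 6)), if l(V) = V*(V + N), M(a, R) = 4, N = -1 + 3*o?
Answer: 270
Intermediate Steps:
N = -1 (N = -1 + 3*0 = -1 + 0 = -1)
l(V) = V*(-1 + V) (l(V) = V*(V - 1) = V*(-1 + V))
G = 282 (G = 141 + 141 = 282)
G - l(M(0, 6)) = 282 - 4*(-1 + 4) = 282 - 4*3 = 282 - 1*12 = 282 - 12 = 270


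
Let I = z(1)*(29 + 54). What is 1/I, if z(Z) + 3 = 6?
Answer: 1/249 ≈ 0.0040161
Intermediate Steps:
z(Z) = 3 (z(Z) = -3 + 6 = 3)
I = 249 (I = 3*(29 + 54) = 3*83 = 249)
1/I = 1/249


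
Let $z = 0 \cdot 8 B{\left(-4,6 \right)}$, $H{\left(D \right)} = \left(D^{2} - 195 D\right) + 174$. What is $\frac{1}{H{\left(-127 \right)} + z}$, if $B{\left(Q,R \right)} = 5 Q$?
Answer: $\frac{1}{41068} \approx 2.435 \cdot 10^{-5}$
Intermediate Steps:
$H{\left(D \right)} = 174 + D^{2} - 195 D$
$z = 0$ ($z = 0 \cdot 8 \cdot 5 \left(-4\right) = 0 \left(-20\right) = 0$)
$\frac{1}{H{\left(-127 \right)} + z} = \frac{1}{\left(174 + \left(-127\right)^{2} - -24765\right) + 0} = \frac{1}{\left(174 + 16129 + 24765\right) + 0} = \frac{1}{41068 + 0} = \frac{1}{41068}$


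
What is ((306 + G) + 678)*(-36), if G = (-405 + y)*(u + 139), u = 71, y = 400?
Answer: 2376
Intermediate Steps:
G = -1050 (G = (-405 + 400)*(71 + 139) = -5*210 = -1050)
((306 + G) + 678)*(-36) = ((306 - 1050) + 678)*(-36) = (-744 + 678)*(-36) = -66*(-36) = 2376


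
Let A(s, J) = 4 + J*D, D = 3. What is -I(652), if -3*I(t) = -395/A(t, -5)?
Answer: 395/33 ≈ 11.970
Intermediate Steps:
A(s, J) = 4 + 3*J (A(s, J) = 4 + J*3 = 4 + 3*J)
I(t) = -395/33 (I(t) = -(-395)/(3*(4 + 3*(-5))) = -(-395)/(3*(4 - 15)) = -(-395)/(3*(-11)) = -(-395)*(-1)/(3*11) = -⅓*395/11 = -395/33)
-I(652) = -1*(-395/33) = 395/33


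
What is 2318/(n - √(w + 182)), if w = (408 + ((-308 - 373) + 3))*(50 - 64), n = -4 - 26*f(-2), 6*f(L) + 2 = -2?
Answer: -139080/17029 - 10431*√3962/17029 ≈ -46.723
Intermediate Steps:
f(L) = -⅔ (f(L) = -⅓ + (⅙)*(-2) = -⅓ - ⅓ = -⅔)
n = 40/3 (n = -4 - 26*(-⅔) = -4 + 52/3 = 40/3 ≈ 13.333)
w = 3780 (w = (408 + (-681 + 3))*(-14) = (408 - 678)*(-14) = -270*(-14) = 3780)
2318/(n - √(w + 182)) = 2318/(40/3 - √(3780 + 182)) = 2318/(40/3 - √3962)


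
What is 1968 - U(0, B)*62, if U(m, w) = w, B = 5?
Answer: 1658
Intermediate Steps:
1968 - U(0, B)*62 = 1968 - 5*62 = 1968 - 1*310 = 1968 - 310 = 1658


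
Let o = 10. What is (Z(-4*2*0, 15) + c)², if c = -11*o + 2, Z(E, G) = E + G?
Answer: 8649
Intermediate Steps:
c = -108 (c = -11*10 + 2 = -110 + 2 = -108)
(Z(-4*2*0, 15) + c)² = ((-4*2*0 + 15) - 108)² = ((-8*0 + 15) - 108)² = ((0 + 15) - 108)² = (15 - 108)² = (-93)² = 8649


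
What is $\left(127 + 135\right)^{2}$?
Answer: $68644$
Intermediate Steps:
$\left(127 + 135\right)^{2} = 262^{2} = 68644$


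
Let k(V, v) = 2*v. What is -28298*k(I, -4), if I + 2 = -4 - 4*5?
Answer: 226384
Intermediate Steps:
I = -26 (I = -2 + (-4 - 4*5) = -2 + (-4 - 20) = -2 - 24 = -26)
-28298*k(I, -4) = -56596*(-4) = -28298*(-8) = 226384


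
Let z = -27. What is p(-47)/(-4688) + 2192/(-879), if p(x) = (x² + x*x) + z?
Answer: -48245/14064 ≈ -3.4304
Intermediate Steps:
p(x) = -27 + 2*x² (p(x) = (x² + x*x) - 27 = (x² + x²) - 27 = 2*x² - 27 = -27 + 2*x²)
p(-47)/(-4688) + 2192/(-879) = (-27 + 2*(-47)²)/(-4688) + 2192/(-879) = (-27 + 2*2209)*(-1/4688) + 2192*(-1/879) = (-27 + 4418)*(-1/4688) - 2192/879 = 4391*(-1/4688) - 2192/879 = -4391/4688 - 2192/879 = -48245/14064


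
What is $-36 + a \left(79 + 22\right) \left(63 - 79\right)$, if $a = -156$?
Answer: $252060$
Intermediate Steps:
$-36 + a \left(79 + 22\right) \left(63 - 79\right) = -36 - 156 \left(79 + 22\right) \left(63 - 79\right) = -36 - 156 \cdot 101 \left(-16\right) = -36 - -252096 = -36 + 252096 = 252060$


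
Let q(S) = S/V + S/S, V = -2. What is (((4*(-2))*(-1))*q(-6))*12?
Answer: 384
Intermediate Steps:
q(S) = 1 - S/2 (q(S) = S/(-2) + S/S = S*(-½) + 1 = -S/2 + 1 = 1 - S/2)
(((4*(-2))*(-1))*q(-6))*12 = (((4*(-2))*(-1))*(1 - ½*(-6)))*12 = ((-8*(-1))*(1 + 3))*12 = (8*4)*12 = 32*12 = 384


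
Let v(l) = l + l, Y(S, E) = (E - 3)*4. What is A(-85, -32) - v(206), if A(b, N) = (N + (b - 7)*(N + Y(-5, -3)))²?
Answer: 26213988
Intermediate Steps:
Y(S, E) = -12 + 4*E (Y(S, E) = (-3 + E)*4 = -12 + 4*E)
A(b, N) = (N + (-24 + N)*(-7 + b))² (A(b, N) = (N + (b - 7)*(N + (-12 + 4*(-3))))² = (N + (-7 + b)*(N + (-12 - 12)))² = (N + (-7 + b)*(N - 24))² = (N + (-7 + b)*(-24 + N))² = (N + (-24 + N)*(-7 + b))²)
v(l) = 2*l
A(-85, -32) - v(206) = (168 - 24*(-85) - 6*(-32) - 32*(-85))² - 2*206 = (168 + 2040 + 192 + 2720)² - 1*412 = 5120² - 412 = 26214400 - 412 = 26213988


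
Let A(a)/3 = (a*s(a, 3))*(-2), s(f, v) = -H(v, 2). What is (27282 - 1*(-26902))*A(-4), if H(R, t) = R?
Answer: -3901248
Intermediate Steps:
s(f, v) = -v
A(a) = 18*a (A(a) = 3*((a*(-1*3))*(-2)) = 3*((a*(-3))*(-2)) = 3*(-3*a*(-2)) = 3*(6*a) = 18*a)
(27282 - 1*(-26902))*A(-4) = (27282 - 1*(-26902))*(18*(-4)) = (27282 + 26902)*(-72) = 54184*(-72) = -3901248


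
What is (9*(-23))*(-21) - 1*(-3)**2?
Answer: 4338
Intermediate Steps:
(9*(-23))*(-21) - 1*(-3)**2 = -207*(-21) - 1*9 = 4347 - 9 = 4338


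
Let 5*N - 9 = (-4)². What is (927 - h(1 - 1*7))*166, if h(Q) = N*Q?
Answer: 158862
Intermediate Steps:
N = 5 (N = 9/5 + (⅕)*(-4)² = 9/5 + (⅕)*16 = 9/5 + 16/5 = 5)
h(Q) = 5*Q
(927 - h(1 - 1*7))*166 = (927 - 5*(1 - 1*7))*166 = (927 - 5*(1 - 7))*166 = (927 - 5*(-6))*166 = (927 - 1*(-30))*166 = (927 + 30)*166 = 957*166 = 158862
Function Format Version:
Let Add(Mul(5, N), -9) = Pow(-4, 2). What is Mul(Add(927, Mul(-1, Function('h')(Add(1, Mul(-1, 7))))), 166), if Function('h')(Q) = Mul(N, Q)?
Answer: 158862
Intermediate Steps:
N = 5 (N = Add(Rational(9, 5), Mul(Rational(1, 5), Pow(-4, 2))) = Add(Rational(9, 5), Mul(Rational(1, 5), 16)) = Add(Rational(9, 5), Rational(16, 5)) = 5)
Function('h')(Q) = Mul(5, Q)
Mul(Add(927, Mul(-1, Function('h')(Add(1, Mul(-1, 7))))), 166) = Mul(Add(927, Mul(-1, Mul(5, Add(1, Mul(-1, 7))))), 166) = Mul(Add(927, Mul(-1, Mul(5, Add(1, -7)))), 166) = Mul(Add(927, Mul(-1, Mul(5, -6))), 166) = Mul(Add(927, Mul(-1, -30)), 166) = Mul(Add(927, 30), 166) = Mul(957, 166) = 158862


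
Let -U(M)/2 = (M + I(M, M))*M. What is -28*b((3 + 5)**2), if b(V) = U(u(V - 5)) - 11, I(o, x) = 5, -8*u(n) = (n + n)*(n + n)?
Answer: 169156022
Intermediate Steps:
u(n) = -n**2/2 (u(n) = -(n + n)*(n + n)/8 = -2*n*2*n/8 = -n**2/2)
U(M) = -2*M*(5 + M) (U(M) = -2*(M + 5)*M = -2*(5 + M)*M = -2*M*(5 + M))
b(V) = -11 + (-5 + V)**2*(5 - (-5 + V)**2/2) (b(V) = -2*(-(V - 5)**2/2)*(5 - (V - 5)**2/2) - 11 = -2*(-(-5 + V)**2/2)*(5 - (-5 + V)**2/2) - 11 = (-5 + V)**2*(5 - (-5 + V)**2/2) - 11 = -11 + (-5 + V)**2*(5 - (-5 + V)**2/2))
-28*b((3 + 5)**2) = -28*(-11 + (-5 + (3 + 5)**2)**2*(10 - (-5 + (3 + 5)**2)**2)/2) = -28*(-11 + (-5 + 8**2)**2*(10 - (-5 + 8**2)**2)/2) = -28*(-11 + (-5 + 64)**2*(10 - (-5 + 64)**2)/2) = -28*(-11 + (1/2)*59**2*(10 - 1*59**2)) = -28*(-11 + (1/2)*3481*(10 - 1*3481)) = -28*(-11 + (1/2)*3481*(10 - 3481)) = -28*(-11 + (1/2)*3481*(-3471)) = -28*(-11 - 12082551/2) = -28*(-12082573/2) = 169156022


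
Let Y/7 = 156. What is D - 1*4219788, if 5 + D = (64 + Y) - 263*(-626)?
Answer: -4053999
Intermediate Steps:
Y = 1092 (Y = 7*156 = 1092)
D = 165789 (D = -5 + ((64 + 1092) - 263*(-626)) = -5 + (1156 + 164638) = -5 + 165794 = 165789)
D - 1*4219788 = 165789 - 1*4219788 = 165789 - 4219788 = -4053999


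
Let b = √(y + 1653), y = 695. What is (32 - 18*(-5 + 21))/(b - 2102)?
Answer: 67264/552007 + 64*√587/552007 ≈ 0.12466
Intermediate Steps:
b = 2*√587 (b = √(695 + 1653) = √2348 = 2*√587 ≈ 48.456)
(32 - 18*(-5 + 21))/(b - 2102) = (32 - 18*(-5 + 21))/(2*√587 - 2102) = (32 - 18*16)/(-2102 + 2*√587) = (32 - 288)/(-2102 + 2*√587) = -256/(-2102 + 2*√587)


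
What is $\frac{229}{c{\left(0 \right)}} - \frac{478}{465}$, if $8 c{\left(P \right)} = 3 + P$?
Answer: $\frac{94494}{155} \approx 609.64$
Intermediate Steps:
$c{\left(P \right)} = \frac{3}{8} + \frac{P}{8}$ ($c{\left(P \right)} = \frac{3 + P}{8} = \frac{3}{8} + \frac{P}{8}$)
$\frac{229}{c{\left(0 \right)}} - \frac{478}{465} = \frac{229}{\frac{3}{8} + \frac{1}{8} \cdot 0} - \frac{478}{465} = \frac{229}{\frac{3}{8} + 0} - \frac{478}{465} = \frac{229}{\frac{3}{8}} - \frac{478}{465} = 229 \cdot \frac{8}{3} - \frac{478}{465} = \frac{1832}{3} - \frac{478}{465} = \frac{94494}{155}$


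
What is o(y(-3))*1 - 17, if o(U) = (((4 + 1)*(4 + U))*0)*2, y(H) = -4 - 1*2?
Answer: -17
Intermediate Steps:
y(H) = -6 (y(H) = -4 - 2 = -6)
o(U) = 0 (o(U) = ((5*(4 + U))*0)*2 = ((20 + 5*U)*0)*2 = 0*2 = 0)
o(y(-3))*1 - 17 = 0*1 - 17 = 0 - 17 = -17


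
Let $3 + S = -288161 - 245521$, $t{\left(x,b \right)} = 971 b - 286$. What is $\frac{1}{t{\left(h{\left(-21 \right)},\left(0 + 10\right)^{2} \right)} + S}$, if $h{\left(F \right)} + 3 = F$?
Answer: $- \frac{1}{436871} \approx -2.289 \cdot 10^{-6}$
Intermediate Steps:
$h{\left(F \right)} = -3 + F$
$t{\left(x,b \right)} = -286 + 971 b$
$S = -533685$ ($S = -3 - 533682 = -533685$)
$\frac{1}{t{\left(h{\left(-21 \right)},\left(0 + 10\right)^{2} \right)} + S} = \frac{1}{\left(-286 + 971 \left(0 + 10\right)^{2}\right) - 533685} = \frac{1}{\left(-286 + 971 \cdot 10^{2}\right) - 533685} = \frac{1}{\left(-286 + 971 \cdot 100\right) - 533685} = \frac{1}{\left(-286 + 97100\right) - 533685} = \frac{1}{96814 - 533685} = \frac{1}{-436871} = - \frac{1}{436871}$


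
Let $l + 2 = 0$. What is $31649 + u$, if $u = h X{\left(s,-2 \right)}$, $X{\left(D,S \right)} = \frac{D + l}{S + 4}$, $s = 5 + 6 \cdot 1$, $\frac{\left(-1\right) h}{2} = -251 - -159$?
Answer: $32477$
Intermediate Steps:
$l = -2$ ($l = -2 + 0 = -2$)
$h = 184$ ($h = - 2 \left(-251 - -159\right) = - 2 \left(-251 + 159\right) = \left(-2\right) \left(-92\right) = 184$)
$s = 11$ ($s = 5 + 6 = 11$)
$X{\left(D,S \right)} = \frac{-2 + D}{4 + S}$ ($X{\left(D,S \right)} = \frac{D - 2}{S + 4} = \frac{-2 + D}{4 + S}$)
$u = 828$ ($u = 184 \frac{-2 + 11}{4 - 2} = 184 \cdot \frac{1}{2} \cdot 9 = 184 \cdot \frac{9}{2} = 828$)
$31649 + u = 31649 + 828 = 32477$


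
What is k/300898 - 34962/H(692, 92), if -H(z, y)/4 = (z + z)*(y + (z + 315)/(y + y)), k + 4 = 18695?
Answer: 59241784996/466806386995 ≈ 0.12691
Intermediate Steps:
k = 18691 (k = -4 + 18695 = 18691)
H(z, y) = -8*z*(y + (315 + z)/(2*y)) (H(z, y) = -4*(z + z)*(y + (z + 315)/(y + y)) = -4*2*z*(y + (315 + z)/((2*y))) = -4*2*z*(y + (315 + z)*(1/(2*y))) = -4*2*z*(y + (315 + z)/(2*y)) = -8*z*(y + (315 + z)/(2*y)))
k/300898 - 34962/H(692, 92) = 18691/300898 - 34962*(-23/(692*(315 + 692 + 2*92**2))) = 18691*(1/300898) - 34962*(-23/(692*(315 + 692 + 2*8464))) = 18691/300898 - 34962*(-23/(692*(315 + 692 + 16928))) = 18691/300898 - 34962/((-4*692*1/92*17935)) = 18691/300898 - 34962/(-12411020/23) = 18691/300898 - 34962*(-23/12411020) = 18691/300898 + 402063/6205510 = 59241784996/466806386995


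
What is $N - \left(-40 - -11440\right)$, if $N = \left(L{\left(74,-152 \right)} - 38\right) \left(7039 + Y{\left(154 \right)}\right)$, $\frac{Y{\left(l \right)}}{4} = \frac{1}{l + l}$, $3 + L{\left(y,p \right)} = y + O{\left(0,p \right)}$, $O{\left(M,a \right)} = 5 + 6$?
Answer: $\frac{2088216}{7} \approx 2.9832 \cdot 10^{5}$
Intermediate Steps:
$O{\left(M,a \right)} = 11$
$L{\left(y,p \right)} = 8 + y$ ($L{\left(y,p \right)} = -3 + \left(y + 11\right) = -3 + \left(11 + y\right) = 8 + y$)
$Y{\left(l \right)} = \frac{2}{l}$ ($Y{\left(l \right)} = \frac{4}{l + l} = \frac{4}{2 l} = 4 \frac{1}{2 l} = \frac{2}{l}$)
$N = \frac{2168016}{7}$ ($N = \left(\left(8 + 74\right) - 38\right) \left(7039 + \frac{2}{154}\right) = \left(82 - 38\right) \left(7039 + 2 \cdot \frac{1}{154}\right) = 44 \left(7039 + \frac{1}{77}\right) = 44 \cdot \frac{542004}{77} = \frac{2168016}{7} \approx 3.0972 \cdot 10^{5}$)
$N - \left(-40 - -11440\right) = \frac{2168016}{7} - \left(-40 - -11440\right) = \frac{2168016}{7} - \left(-40 + 11440\right) = \frac{2168016}{7} - 11400 = \frac{2088216}{7}$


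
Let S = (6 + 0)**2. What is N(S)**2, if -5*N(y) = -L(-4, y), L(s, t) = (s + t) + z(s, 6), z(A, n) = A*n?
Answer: 64/25 ≈ 2.5600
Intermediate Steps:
S = 36 (S = 6**2 = 36)
L(s, t) = t + 7*s (L(s, t) = (s + t) + s*6 = (s + t) + 6*s = t + 7*s)
N(y) = -28/5 + y/5 (N(y) = -(-1)*(y + 7*(-4))/5 = -(-1)*(y - 28)/5 = -(-1)*(-28 + y)/5 = -(28 - y)/5 = -28/5 + y/5)
N(S)**2 = (-28/5 + (1/5)*36)**2 = (-28/5 + 36/5)**2 = (8/5)**2 = 64/25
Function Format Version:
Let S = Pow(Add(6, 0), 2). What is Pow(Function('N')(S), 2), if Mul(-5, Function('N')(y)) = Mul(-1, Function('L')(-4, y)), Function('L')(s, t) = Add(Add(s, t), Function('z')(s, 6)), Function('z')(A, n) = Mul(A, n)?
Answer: Rational(64, 25) ≈ 2.5600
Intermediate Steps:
S = 36 (S = Pow(6, 2) = 36)
Function('L')(s, t) = Add(t, Mul(7, s)) (Function('L')(s, t) = Add(Add(s, t), Mul(s, 6)) = Add(Add(s, t), Mul(6, s)) = Add(t, Mul(7, s)))
Function('N')(y) = Add(Rational(-28, 5), Mul(Rational(1, 5), y)) (Function('N')(y) = Mul(Rational(-1, 5), Mul(-1, Add(y, Mul(7, -4)))) = Mul(Rational(-1, 5), Mul(-1, Add(y, -28))) = Mul(Rational(-1, 5), Mul(-1, Add(-28, y))) = Mul(Rational(-1, 5), Add(28, Mul(-1, y))) = Add(Rational(-28, 5), Mul(Rational(1, 5), y)))
Pow(Function('N')(S), 2) = Pow(Add(Rational(-28, 5), Mul(Rational(1, 5), 36)), 2) = Pow(Add(Rational(-28, 5), Rational(36, 5)), 2) = Pow(Rational(8, 5), 2) = Rational(64, 25)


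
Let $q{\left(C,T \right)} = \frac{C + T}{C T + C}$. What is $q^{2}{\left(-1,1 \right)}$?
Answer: $0$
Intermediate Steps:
$q{\left(C,T \right)} = \frac{C + T}{C + C T}$
$q^{2}{\left(-1,1 \right)} = \left(\frac{-1 + 1}{\left(-1\right) \left(1 + 1\right)}\right)^{2} = \left(\left(-1\right) \frac{1}{2} \cdot 0\right)^{2} = 0^{2} = 0$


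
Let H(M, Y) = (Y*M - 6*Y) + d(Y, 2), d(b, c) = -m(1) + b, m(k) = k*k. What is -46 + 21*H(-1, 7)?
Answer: -949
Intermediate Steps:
m(k) = k²
d(b, c) = -1 + b (d(b, c) = -1*1² + b = -1*1 + b = -1 + b)
H(M, Y) = -1 - 5*Y + M*Y (H(M, Y) = (Y*M - 6*Y) + (-1 + Y) = (M*Y - 6*Y) + (-1 + Y) = (-6*Y + M*Y) + (-1 + Y) = -1 - 5*Y + M*Y)
-46 + 21*H(-1, 7) = -46 + 21*(-1 - 5*7 - 1*7) = -46 + 21*(-1 - 35 - 7) = -46 + 21*(-43) = -46 - 903 = -949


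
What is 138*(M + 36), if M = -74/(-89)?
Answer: 452364/89 ≈ 5082.7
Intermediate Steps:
M = 74/89 (M = -74*(-1/89) = 74/89 ≈ 0.83146)
138*(M + 36) = 138*(74/89 + 36) = 138*(3278/89) = 452364/89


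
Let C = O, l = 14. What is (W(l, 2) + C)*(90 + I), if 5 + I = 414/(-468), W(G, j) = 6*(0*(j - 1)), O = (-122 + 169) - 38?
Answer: 19683/26 ≈ 757.04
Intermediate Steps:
O = 9 (O = 47 - 38 = 9)
C = 9
W(G, j) = 0 (W(G, j) = 6*(0*(-1 + j)) = 6*0 = 0)
I = -153/26 (I = -5 + 414/(-468) = -5 + 414*(-1/468) = -5 - 23/26 = -153/26 ≈ -5.8846)
(W(l, 2) + C)*(90 + I) = (0 + 9)*(90 - 153/26) = 9*(2187/26) = 19683/26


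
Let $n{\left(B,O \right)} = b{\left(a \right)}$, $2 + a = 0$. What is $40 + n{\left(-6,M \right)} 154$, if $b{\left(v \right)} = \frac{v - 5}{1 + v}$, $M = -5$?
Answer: $1118$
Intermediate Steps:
$a = -2$ ($a = -2 + 0 = -2$)
$b{\left(v \right)} = \frac{-5 + v}{1 + v}$
$n{\left(B,O \right)} = 7$ ($n{\left(B,O \right)} = \frac{-5 - 2}{1 - 2} = \frac{1}{-1} \left(-7\right) = \left(-1\right) \left(-7\right) = 7$)
$40 + n{\left(-6,M \right)} 154 = 40 + 7 \cdot 154 = 40 + 1078 = 1118$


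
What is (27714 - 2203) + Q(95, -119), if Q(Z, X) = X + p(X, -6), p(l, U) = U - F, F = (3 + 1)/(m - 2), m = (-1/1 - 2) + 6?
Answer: 25382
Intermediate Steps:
m = 3 (m = (-1*1 - 2) + 6 = (-1 - 2) + 6 = -3 + 6 = 3)
F = 4 (F = (3 + 1)/(3 - 2) = 4/1 = 4*1 = 4)
p(l, U) = -4 + U (p(l, U) = U - 1*4 = U - 4 = -4 + U)
Q(Z, X) = -10 + X (Q(Z, X) = X + (-4 - 6) = X - 10 = -10 + X)
(27714 - 2203) + Q(95, -119) = (27714 - 2203) + (-10 - 119) = 25511 - 129 = 25382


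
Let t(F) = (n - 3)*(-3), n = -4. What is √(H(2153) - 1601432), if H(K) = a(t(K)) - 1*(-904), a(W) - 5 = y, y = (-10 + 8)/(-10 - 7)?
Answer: I*√462551113/17 ≈ 1265.1*I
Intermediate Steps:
t(F) = 21 (t(F) = (-4 - 3)*(-3) = -7*(-3) = 21)
y = 2/17 (y = -2/(-17) = -2*(-1/17) = 2/17 ≈ 0.11765)
a(W) = 87/17 (a(W) = 5 + 2/17 = 87/17)
H(K) = 15455/17 (H(K) = 87/17 - 1*(-904) = 87/17 + 904 = 15455/17)
√(H(2153) - 1601432) = √(15455/17 - 1601432) = √(-27208889/17) = I*√462551113/17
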